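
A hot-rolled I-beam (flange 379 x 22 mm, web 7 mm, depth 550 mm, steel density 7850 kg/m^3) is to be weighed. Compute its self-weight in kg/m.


A_flanges = 2 * 379 * 22 = 16676 mm^2
A_web = (550 - 2 * 22) * 7 = 3542 mm^2
A_total = 16676 + 3542 = 20218 mm^2 = 0.020218 m^2
Weight = rho * A = 7850 * 0.020218 = 158.7113 kg/m

158.7113 kg/m


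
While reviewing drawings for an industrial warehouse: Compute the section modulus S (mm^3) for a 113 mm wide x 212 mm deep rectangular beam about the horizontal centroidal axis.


S = b * h^2 / 6
= 113 * 212^2 / 6
= 113 * 44944 / 6
= 846445.33 mm^3

846445.33 mm^3


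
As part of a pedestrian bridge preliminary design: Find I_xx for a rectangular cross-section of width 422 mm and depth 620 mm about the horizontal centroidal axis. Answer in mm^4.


I = b * h^3 / 12
= 422 * 620^3 / 12
= 422 * 238328000 / 12
= 8381201333.33 mm^4

8381201333.33 mm^4


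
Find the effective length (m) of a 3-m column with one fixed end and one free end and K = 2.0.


L_eff = K * L
= 2.0 * 3
= 6.0 m

6.0 m


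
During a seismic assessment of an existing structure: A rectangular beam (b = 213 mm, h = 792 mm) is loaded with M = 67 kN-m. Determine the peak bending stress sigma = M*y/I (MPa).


I = b * h^3 / 12 = 213 * 792^3 / 12 = 8818077312.0 mm^4
y = h / 2 = 792 / 2 = 396.0 mm
M = 67 kN-m = 67000000.0 N-mm
sigma = M * y / I = 67000000.0 * 396.0 / 8818077312.0
= 3.01 MPa

3.01 MPa


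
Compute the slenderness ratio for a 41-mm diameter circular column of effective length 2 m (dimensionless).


Radius of gyration r = d / 4 = 41 / 4 = 10.25 mm
L_eff = 2000.0 mm
Slenderness ratio = L / r = 2000.0 / 10.25 = 195.12 (dimensionless)

195.12 (dimensionless)


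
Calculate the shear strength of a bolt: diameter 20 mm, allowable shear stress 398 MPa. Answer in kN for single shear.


A = pi * d^2 / 4 = pi * 20^2 / 4 = 314.1593 mm^2
V = f_v * A / 1000 = 398 * 314.1593 / 1000
= 125.0354 kN

125.0354 kN


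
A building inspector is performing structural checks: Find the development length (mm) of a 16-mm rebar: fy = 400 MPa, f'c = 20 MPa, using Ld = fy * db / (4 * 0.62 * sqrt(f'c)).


Ld = (fy * db) / (4 * 0.62 * sqrt(f'c))
= (400 * 16) / (4 * 0.62 * sqrt(20))
= 6400 / 11.0909
= 577.05 mm

577.05 mm


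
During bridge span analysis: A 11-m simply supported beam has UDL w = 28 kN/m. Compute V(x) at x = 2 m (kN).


R_A = w * L / 2 = 28 * 11 / 2 = 154.0 kN
V(x) = R_A - w * x = 154.0 - 28 * 2
= 98.0 kN

98.0 kN


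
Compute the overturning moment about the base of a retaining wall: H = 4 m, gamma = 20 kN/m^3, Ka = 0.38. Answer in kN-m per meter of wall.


Pa = 0.5 * Ka * gamma * H^2
= 0.5 * 0.38 * 20 * 4^2
= 60.8 kN/m
Arm = H / 3 = 4 / 3 = 1.3333 m
Mo = Pa * arm = Pa * H / 3 = 60.8 * 4 / 3 = 81.0667 kN-m/m

81.0667 kN-m/m


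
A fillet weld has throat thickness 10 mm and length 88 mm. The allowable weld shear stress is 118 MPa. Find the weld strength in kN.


Strength = throat * length * allowable stress
= 10 * 88 * 118 N
= 103840 N
= 103.84 kN

103.84 kN


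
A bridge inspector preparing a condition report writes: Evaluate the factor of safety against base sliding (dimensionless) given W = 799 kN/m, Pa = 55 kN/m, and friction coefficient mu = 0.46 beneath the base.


Resisting force = mu * W = 0.46 * 799 = 367.54 kN/m
FOS = Resisting / Driving = 367.54 / 55
= 6.6825 (dimensionless)

6.6825 (dimensionless)


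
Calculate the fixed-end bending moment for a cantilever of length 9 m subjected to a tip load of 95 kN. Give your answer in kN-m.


For a cantilever with a point load at the free end:
M_max = P * L = 95 * 9 = 855 kN-m

855 kN-m


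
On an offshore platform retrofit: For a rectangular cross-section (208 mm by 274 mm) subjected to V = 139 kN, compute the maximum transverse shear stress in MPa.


A = b * h = 208 * 274 = 56992 mm^2
V = 139 kN = 139000.0 N
tau_max = 1.5 * V / A = 1.5 * 139000.0 / 56992
= 3.6584 MPa

3.6584 MPa


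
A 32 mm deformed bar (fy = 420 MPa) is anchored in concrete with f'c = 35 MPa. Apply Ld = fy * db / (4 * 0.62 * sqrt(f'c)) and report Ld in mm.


Ld = (fy * db) / (4 * 0.62 * sqrt(f'c))
= (420 * 32) / (4 * 0.62 * sqrt(35))
= 13440 / 14.6719
= 916.04 mm

916.04 mm


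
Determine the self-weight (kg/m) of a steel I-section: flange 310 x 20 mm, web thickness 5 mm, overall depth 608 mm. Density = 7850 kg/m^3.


A_flanges = 2 * 310 * 20 = 12400 mm^2
A_web = (608 - 2 * 20) * 5 = 2840 mm^2
A_total = 12400 + 2840 = 15240 mm^2 = 0.015240 m^2
Weight = rho * A = 7850 * 0.015240 = 119.634 kg/m

119.634 kg/m


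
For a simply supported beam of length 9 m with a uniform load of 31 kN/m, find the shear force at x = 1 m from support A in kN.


R_A = w * L / 2 = 31 * 9 / 2 = 139.5 kN
V(x) = R_A - w * x = 139.5 - 31 * 1
= 108.5 kN

108.5 kN


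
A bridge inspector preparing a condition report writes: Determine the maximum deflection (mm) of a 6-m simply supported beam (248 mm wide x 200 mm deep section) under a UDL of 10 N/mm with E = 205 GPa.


I = 248 * 200^3 / 12 = 165333333.33 mm^4
L = 6000.0 mm, w = 10 N/mm, E = 205000.0 MPa
delta = 5 * w * L^4 / (384 * E * I)
= 5 * 10 * 6000.0^4 / (384 * 205000.0 * 165333333.33)
= 4.9789 mm

4.9789 mm


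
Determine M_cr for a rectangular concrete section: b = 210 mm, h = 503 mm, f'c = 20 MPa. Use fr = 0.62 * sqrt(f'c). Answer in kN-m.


fr = 0.62 * sqrt(20) = 0.62 * 4.4721 = 2.7727 MPa
I = 210 * 503^3 / 12 = 2227111722.5 mm^4
y_t = 251.5 mm
M_cr = fr * I / y_t = 2.7727 * 2227111722.5 / 251.5 N-mm
= 24.5533 kN-m

24.5533 kN-m


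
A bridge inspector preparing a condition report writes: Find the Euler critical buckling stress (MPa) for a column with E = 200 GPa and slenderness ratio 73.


sigma_cr = pi^2 * E / lambda^2
= 9.8696 * 200000.0 / 73^2
= 9.8696 * 200000.0 / 5329
= 370.4111 MPa

370.4111 MPa


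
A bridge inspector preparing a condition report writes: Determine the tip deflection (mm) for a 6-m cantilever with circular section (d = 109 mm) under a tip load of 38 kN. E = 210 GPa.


I = pi * d^4 / 64 = pi * 109^4 / 64 = 6929085.02 mm^4
L = 6000.0 mm, P = 38000.0 N, E = 210000.0 MPa
delta = P * L^3 / (3 * E * I)
= 38000.0 * 6000.0^3 / (3 * 210000.0 * 6929085.02)
= 1880.273 mm

1880.273 mm


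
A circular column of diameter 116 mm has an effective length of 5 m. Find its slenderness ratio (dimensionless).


Radius of gyration r = d / 4 = 116 / 4 = 29.0 mm
L_eff = 5000.0 mm
Slenderness ratio = L / r = 5000.0 / 29.0 = 172.41 (dimensionless)

172.41 (dimensionless)


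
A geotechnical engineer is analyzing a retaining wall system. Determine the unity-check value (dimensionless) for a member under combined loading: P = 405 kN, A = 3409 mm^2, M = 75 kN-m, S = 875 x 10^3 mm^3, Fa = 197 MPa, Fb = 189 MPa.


f_a = P / A = 405000.0 / 3409 = 118.8032 MPa
f_b = M / S = 75000000.0 / 875000.0 = 85.7143 MPa
Ratio = f_a / Fa + f_b / Fb
= 118.8032 / 197 + 85.7143 / 189
= 1.0566 (dimensionless)

1.0566 (dimensionless)


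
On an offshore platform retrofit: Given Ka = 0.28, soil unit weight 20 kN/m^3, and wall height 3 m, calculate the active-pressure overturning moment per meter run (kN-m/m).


Pa = 0.5 * Ka * gamma * H^2
= 0.5 * 0.28 * 20 * 3^2
= 25.2 kN/m
Arm = H / 3 = 3 / 3 = 1.0 m
Mo = Pa * arm = Pa * H / 3 = 25.2 * 3 / 3 = 25.2 kN-m/m

25.2 kN-m/m


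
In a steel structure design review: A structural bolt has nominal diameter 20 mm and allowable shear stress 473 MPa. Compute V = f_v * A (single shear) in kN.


A = pi * d^2 / 4 = pi * 20^2 / 4 = 314.1593 mm^2
V = f_v * A / 1000 = 473 * 314.1593 / 1000
= 148.5973 kN

148.5973 kN


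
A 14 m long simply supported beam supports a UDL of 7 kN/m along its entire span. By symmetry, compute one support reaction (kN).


Total load = w * L = 7 * 14 = 98 kN
By symmetry, each reaction R = total / 2 = 98 / 2 = 49.0 kN

49.0 kN


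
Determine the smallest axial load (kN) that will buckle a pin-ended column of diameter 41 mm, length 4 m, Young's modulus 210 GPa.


I = pi * d^4 / 64 = 138709.22 mm^4
L = 4000.0 mm
P_cr = pi^2 * E * I / L^2
= 9.8696 * 210000.0 * 138709.22 / 4000.0^2
= 17968.19 N = 17.9682 kN

17.9682 kN


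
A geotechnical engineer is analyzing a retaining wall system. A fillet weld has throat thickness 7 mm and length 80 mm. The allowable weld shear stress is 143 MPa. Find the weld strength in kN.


Strength = throat * length * allowable stress
= 7 * 80 * 143 N
= 80080 N
= 80.08 kN

80.08 kN


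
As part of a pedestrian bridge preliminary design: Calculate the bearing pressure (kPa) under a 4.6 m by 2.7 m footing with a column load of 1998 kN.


A = 4.6 * 2.7 = 12.42 m^2
q = P / A = 1998 / 12.42
= 160.8696 kPa

160.8696 kPa


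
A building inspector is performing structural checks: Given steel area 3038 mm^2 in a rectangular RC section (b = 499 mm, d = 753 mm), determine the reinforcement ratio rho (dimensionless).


rho = As / (b * d)
= 3038 / (499 * 753)
= 3038 / 375747
= 0.008085 (dimensionless)

0.008085 (dimensionless)


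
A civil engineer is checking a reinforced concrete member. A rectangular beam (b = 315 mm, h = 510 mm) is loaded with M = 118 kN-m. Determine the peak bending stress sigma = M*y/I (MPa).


I = b * h^3 / 12 = 315 * 510^3 / 12 = 3482088750.0 mm^4
y = h / 2 = 510 / 2 = 255.0 mm
M = 118 kN-m = 118000000.0 N-mm
sigma = M * y / I = 118000000.0 * 255.0 / 3482088750.0
= 8.64 MPa

8.64 MPa


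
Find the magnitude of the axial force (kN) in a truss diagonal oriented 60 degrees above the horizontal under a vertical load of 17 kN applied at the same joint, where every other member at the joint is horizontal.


At the joint, only the diagonal has a vertical component, so vertical equilibrium gives:
F * sin(60) = 17
F = 17 / sin(60)
= 17 / 0.866025
= 19.63 kN

19.63 kN


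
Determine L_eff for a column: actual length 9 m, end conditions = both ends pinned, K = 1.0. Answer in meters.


L_eff = K * L
= 1.0 * 9
= 9.0 m

9.0 m


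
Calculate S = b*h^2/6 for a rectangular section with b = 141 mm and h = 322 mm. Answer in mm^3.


S = b * h^2 / 6
= 141 * 322^2 / 6
= 141 * 103684 / 6
= 2436574.0 mm^3

2436574.0 mm^3


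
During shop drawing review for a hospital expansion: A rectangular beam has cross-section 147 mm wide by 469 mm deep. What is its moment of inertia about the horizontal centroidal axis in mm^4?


I = b * h^3 / 12
= 147 * 469^3 / 12
= 147 * 103161709 / 12
= 1263730935.25 mm^4

1263730935.25 mm^4


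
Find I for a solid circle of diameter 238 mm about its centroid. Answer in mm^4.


r = d / 2 = 238 / 2 = 119.0 mm
I = pi * r^4 / 4 = pi * 119.0^4 / 4
= 157498973.25 mm^4

157498973.25 mm^4


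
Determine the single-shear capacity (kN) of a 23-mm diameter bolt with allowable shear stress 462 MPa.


A = pi * d^2 / 4 = pi * 23^2 / 4 = 415.4756 mm^2
V = f_v * A / 1000 = 462 * 415.4756 / 1000
= 191.9497 kN

191.9497 kN


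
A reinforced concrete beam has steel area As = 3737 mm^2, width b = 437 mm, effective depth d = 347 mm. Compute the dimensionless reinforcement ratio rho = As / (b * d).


rho = As / (b * d)
= 3737 / (437 * 347)
= 3737 / 151639
= 0.024644 (dimensionless)

0.024644 (dimensionless)


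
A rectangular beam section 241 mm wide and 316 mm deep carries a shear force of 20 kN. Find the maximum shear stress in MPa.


A = b * h = 241 * 316 = 76156 mm^2
V = 20 kN = 20000.0 N
tau_max = 1.5 * V / A = 1.5 * 20000.0 / 76156
= 0.3939 MPa

0.3939 MPa


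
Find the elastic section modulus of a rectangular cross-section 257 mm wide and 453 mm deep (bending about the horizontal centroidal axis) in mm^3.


S = b * h^2 / 6
= 257 * 453^2 / 6
= 257 * 205209 / 6
= 8789785.5 mm^3

8789785.5 mm^3


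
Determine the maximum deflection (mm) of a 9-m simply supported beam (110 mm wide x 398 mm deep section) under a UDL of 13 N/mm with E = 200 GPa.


I = 110 * 398^3 / 12 = 577910593.33 mm^4
L = 9000.0 mm, w = 13 N/mm, E = 200000.0 MPa
delta = 5 * w * L^4 / (384 * E * I)
= 5 * 13 * 9000.0^4 / (384 * 200000.0 * 577910593.33)
= 9.6086 mm

9.6086 mm


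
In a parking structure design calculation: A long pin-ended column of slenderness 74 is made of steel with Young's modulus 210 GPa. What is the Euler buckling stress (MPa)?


sigma_cr = pi^2 * E / lambda^2
= 9.8696 * 210000.0 / 74^2
= 9.8696 * 210000.0 / 5476
= 378.491 MPa

378.491 MPa


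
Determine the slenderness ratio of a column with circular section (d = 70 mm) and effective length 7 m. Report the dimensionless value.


Radius of gyration r = d / 4 = 70 / 4 = 17.5 mm
L_eff = 7000.0 mm
Slenderness ratio = L / r = 7000.0 / 17.5 = 400.0 (dimensionless)

400.0 (dimensionless)


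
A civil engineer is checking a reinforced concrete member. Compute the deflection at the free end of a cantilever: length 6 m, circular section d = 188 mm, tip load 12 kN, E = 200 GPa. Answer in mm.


I = pi * d^4 / 64 = pi * 188^4 / 64 = 61319879.93 mm^4
L = 6000.0 mm, P = 12000.0 N, E = 200000.0 MPa
delta = P * L^3 / (3 * E * I)
= 12000.0 * 6000.0^3 / (3 * 200000.0 * 61319879.93)
= 70.4502 mm

70.4502 mm


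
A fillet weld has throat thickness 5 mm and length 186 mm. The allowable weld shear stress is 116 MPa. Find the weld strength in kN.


Strength = throat * length * allowable stress
= 5 * 186 * 116 N
= 107880 N
= 107.88 kN

107.88 kN


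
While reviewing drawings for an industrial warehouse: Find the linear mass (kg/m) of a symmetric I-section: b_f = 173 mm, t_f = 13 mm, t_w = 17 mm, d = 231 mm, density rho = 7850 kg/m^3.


A_flanges = 2 * 173 * 13 = 4498 mm^2
A_web = (231 - 2 * 13) * 17 = 3485 mm^2
A_total = 4498 + 3485 = 7983 mm^2 = 0.007983 m^2
Weight = rho * A = 7850 * 0.007983 = 62.6666 kg/m

62.6666 kg/m


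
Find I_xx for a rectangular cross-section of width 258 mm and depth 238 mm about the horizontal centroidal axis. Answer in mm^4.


I = b * h^3 / 12
= 258 * 238^3 / 12
= 258 * 13481272 / 12
= 289847348.0 mm^4

289847348.0 mm^4


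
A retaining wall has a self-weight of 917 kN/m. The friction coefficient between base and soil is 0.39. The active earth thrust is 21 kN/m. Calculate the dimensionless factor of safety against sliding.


Resisting force = mu * W = 0.39 * 917 = 357.63 kN/m
FOS = Resisting / Driving = 357.63 / 21
= 17.03 (dimensionless)

17.03 (dimensionless)


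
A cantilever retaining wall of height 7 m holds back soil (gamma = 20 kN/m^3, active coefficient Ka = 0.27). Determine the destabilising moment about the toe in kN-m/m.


Pa = 0.5 * Ka * gamma * H^2
= 0.5 * 0.27 * 20 * 7^2
= 132.3 kN/m
Arm = H / 3 = 7 / 3 = 2.3333 m
Mo = Pa * arm = Pa * H / 3 = 132.3 * 7 / 3 = 308.7 kN-m/m

308.7 kN-m/m


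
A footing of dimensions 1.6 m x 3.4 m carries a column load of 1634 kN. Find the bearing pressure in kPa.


A = 1.6 * 3.4 = 5.44 m^2
q = P / A = 1634 / 5.44
= 300.3676 kPa

300.3676 kPa


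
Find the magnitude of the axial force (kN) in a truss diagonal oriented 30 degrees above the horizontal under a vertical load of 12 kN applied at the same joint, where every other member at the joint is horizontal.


At the joint, only the diagonal has a vertical component, so vertical equilibrium gives:
F * sin(30) = 12
F = 12 / sin(30)
= 12 / 0.5
= 24.0 kN

24.0 kN


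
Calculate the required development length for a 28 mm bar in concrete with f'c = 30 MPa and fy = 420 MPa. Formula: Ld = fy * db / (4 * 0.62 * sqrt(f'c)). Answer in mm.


Ld = (fy * db) / (4 * 0.62 * sqrt(f'c))
= (420 * 28) / (4 * 0.62 * sqrt(30))
= 11760 / 13.5835
= 865.76 mm

865.76 mm


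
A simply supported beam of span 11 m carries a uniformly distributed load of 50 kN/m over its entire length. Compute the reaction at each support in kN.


Total load = w * L = 50 * 11 = 550 kN
By symmetry, each reaction R = total / 2 = 550 / 2 = 275.0 kN

275.0 kN


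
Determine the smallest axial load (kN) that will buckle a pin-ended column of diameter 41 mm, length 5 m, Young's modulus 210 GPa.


I = pi * d^4 / 64 = 138709.22 mm^4
L = 5000.0 mm
P_cr = pi^2 * E * I / L^2
= 9.8696 * 210000.0 * 138709.22 / 5000.0^2
= 11499.64 N = 11.4996 kN

11.4996 kN


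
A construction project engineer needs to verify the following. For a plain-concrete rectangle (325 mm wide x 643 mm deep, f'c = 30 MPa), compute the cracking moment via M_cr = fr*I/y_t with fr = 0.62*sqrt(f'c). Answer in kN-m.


fr = 0.62 * sqrt(30) = 0.62 * 5.4772 = 3.3959 MPa
I = 325 * 643^3 / 12 = 7200042064.58 mm^4
y_t = 321.5 mm
M_cr = fr * I / y_t = 3.3959 * 7200042064.58 / 321.5 N-mm
= 76.0513 kN-m

76.0513 kN-m


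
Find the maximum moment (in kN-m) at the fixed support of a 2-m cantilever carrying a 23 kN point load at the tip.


For a cantilever with a point load at the free end:
M_max = P * L = 23 * 2 = 46 kN-m

46 kN-m


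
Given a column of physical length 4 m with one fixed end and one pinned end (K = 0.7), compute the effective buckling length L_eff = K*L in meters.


L_eff = K * L
= 0.7 * 4
= 2.8 m

2.8 m


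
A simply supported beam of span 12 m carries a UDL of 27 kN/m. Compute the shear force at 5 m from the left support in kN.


R_A = w * L / 2 = 27 * 12 / 2 = 162.0 kN
V(x) = R_A - w * x = 162.0 - 27 * 5
= 27.0 kN

27.0 kN


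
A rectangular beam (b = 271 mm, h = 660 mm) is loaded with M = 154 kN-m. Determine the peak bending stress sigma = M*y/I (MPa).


I = b * h^3 / 12 = 271 * 660^3 / 12 = 6492618000.0 mm^4
y = h / 2 = 660 / 2 = 330.0 mm
M = 154 kN-m = 154000000.0 N-mm
sigma = M * y / I = 154000000.0 * 330.0 / 6492618000.0
= 7.83 MPa

7.83 MPa


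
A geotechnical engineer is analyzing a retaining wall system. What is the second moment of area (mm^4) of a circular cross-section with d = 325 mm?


r = d / 2 = 325 / 2 = 162.5 mm
I = pi * r^4 / 4 = pi * 162.5^4 / 4
= 547650316.04 mm^4

547650316.04 mm^4


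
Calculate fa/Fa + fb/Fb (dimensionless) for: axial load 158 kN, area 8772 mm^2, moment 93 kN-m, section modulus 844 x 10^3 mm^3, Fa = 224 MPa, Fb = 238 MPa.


f_a = P / A = 158000.0 / 8772 = 18.0119 MPa
f_b = M / S = 93000000.0 / 844000.0 = 110.1896 MPa
Ratio = f_a / Fa + f_b / Fb
= 18.0119 / 224 + 110.1896 / 238
= 0.5434 (dimensionless)

0.5434 (dimensionless)


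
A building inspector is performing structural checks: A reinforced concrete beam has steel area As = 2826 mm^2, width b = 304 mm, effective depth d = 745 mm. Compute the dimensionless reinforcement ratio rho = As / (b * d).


rho = As / (b * d)
= 2826 / (304 * 745)
= 2826 / 226480
= 0.012478 (dimensionless)

0.012478 (dimensionless)


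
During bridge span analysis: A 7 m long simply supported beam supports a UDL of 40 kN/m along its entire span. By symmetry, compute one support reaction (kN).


Total load = w * L = 40 * 7 = 280 kN
By symmetry, each reaction R = total / 2 = 280 / 2 = 140.0 kN

140.0 kN


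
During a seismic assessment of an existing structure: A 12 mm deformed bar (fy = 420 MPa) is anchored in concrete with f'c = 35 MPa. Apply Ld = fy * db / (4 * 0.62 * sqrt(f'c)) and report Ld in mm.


Ld = (fy * db) / (4 * 0.62 * sqrt(f'c))
= (420 * 12) / (4 * 0.62 * sqrt(35))
= 5040 / 14.6719
= 343.51 mm

343.51 mm


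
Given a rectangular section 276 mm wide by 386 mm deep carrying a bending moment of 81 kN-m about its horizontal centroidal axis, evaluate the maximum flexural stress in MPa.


I = b * h^3 / 12 = 276 * 386^3 / 12 = 1322786488.0 mm^4
y = h / 2 = 386 / 2 = 193.0 mm
M = 81 kN-m = 81000000.0 N-mm
sigma = M * y / I = 81000000.0 * 193.0 / 1322786488.0
= 11.82 MPa

11.82 MPa


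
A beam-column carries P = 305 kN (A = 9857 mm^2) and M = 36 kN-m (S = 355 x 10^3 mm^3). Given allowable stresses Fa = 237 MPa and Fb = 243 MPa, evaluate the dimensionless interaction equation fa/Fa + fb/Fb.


f_a = P / A = 305000.0 / 9857 = 30.9425 MPa
f_b = M / S = 36000000.0 / 355000.0 = 101.4085 MPa
Ratio = f_a / Fa + f_b / Fb
= 30.9425 / 237 + 101.4085 / 243
= 0.5479 (dimensionless)

0.5479 (dimensionless)


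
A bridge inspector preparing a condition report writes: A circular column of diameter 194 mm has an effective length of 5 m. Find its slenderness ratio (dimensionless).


Radius of gyration r = d / 4 = 194 / 4 = 48.5 mm
L_eff = 5000.0 mm
Slenderness ratio = L / r = 5000.0 / 48.5 = 103.09 (dimensionless)

103.09 (dimensionless)


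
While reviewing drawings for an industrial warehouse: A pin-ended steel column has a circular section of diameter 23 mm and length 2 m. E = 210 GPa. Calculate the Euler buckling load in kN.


I = pi * d^4 / 64 = 13736.66 mm^4
L = 2000.0 mm
P_cr = pi^2 * E * I / L^2
= 9.8696 * 210000.0 * 13736.66 / 2000.0^2
= 7117.71 N = 7.1177 kN

7.1177 kN


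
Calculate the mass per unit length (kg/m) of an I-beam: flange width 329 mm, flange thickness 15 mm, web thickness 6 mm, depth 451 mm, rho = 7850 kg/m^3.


A_flanges = 2 * 329 * 15 = 9870 mm^2
A_web = (451 - 2 * 15) * 6 = 2526 mm^2
A_total = 9870 + 2526 = 12396 mm^2 = 0.012396 m^2
Weight = rho * A = 7850 * 0.012396 = 97.3086 kg/m

97.3086 kg/m


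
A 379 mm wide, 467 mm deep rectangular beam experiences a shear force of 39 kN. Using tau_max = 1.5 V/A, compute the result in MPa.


A = b * h = 379 * 467 = 176993 mm^2
V = 39 kN = 39000.0 N
tau_max = 1.5 * V / A = 1.5 * 39000.0 / 176993
= 0.3305 MPa

0.3305 MPa


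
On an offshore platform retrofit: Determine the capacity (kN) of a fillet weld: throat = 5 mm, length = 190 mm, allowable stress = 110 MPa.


Strength = throat * length * allowable stress
= 5 * 190 * 110 N
= 104500 N
= 104.5 kN

104.5 kN


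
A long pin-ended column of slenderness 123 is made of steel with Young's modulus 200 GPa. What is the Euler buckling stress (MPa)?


sigma_cr = pi^2 * E / lambda^2
= 9.8696 * 200000.0 / 123^2
= 9.8696 * 200000.0 / 15129
= 130.4727 MPa

130.4727 MPa


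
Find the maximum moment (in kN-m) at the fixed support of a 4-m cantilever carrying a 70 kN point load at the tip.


For a cantilever with a point load at the free end:
M_max = P * L = 70 * 4 = 280 kN-m

280 kN-m


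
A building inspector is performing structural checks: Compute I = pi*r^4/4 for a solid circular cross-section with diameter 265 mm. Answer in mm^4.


r = d / 2 = 265 / 2 = 132.5 mm
I = pi * r^4 / 4 = pi * 132.5^4 / 4
= 242076925.22 mm^4

242076925.22 mm^4


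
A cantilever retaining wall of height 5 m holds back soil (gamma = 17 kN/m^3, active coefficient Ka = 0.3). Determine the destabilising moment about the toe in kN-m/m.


Pa = 0.5 * Ka * gamma * H^2
= 0.5 * 0.3 * 17 * 5^2
= 63.75 kN/m
Arm = H / 3 = 5 / 3 = 1.6667 m
Mo = Pa * arm = Pa * H / 3 = 63.75 * 5 / 3 = 106.25 kN-m/m

106.25 kN-m/m


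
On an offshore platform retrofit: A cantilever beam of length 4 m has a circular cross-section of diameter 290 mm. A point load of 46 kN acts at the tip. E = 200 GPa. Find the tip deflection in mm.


I = pi * d^4 / 64 = pi * 290^4 / 64 = 347185749.0 mm^4
L = 4000.0 mm, P = 46000.0 N, E = 200000.0 MPa
delta = P * L^3 / (3 * E * I)
= 46000.0 * 4000.0^3 / (3 * 200000.0 * 347185749.0)
= 14.1327 mm

14.1327 mm


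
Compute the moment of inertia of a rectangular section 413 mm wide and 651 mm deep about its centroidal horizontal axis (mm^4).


I = b * h^3 / 12
= 413 * 651^3 / 12
= 413 * 275894451 / 12
= 9495367355.25 mm^4

9495367355.25 mm^4


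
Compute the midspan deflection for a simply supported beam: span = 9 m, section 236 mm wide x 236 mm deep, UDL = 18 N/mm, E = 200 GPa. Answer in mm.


I = 236 * 236^3 / 12 = 258503701.33 mm^4
L = 9000.0 mm, w = 18 N/mm, E = 200000.0 MPa
delta = 5 * w * L^4 / (384 * E * I)
= 5 * 18 * 9000.0^4 / (384 * 200000.0 * 258503701.33)
= 29.743 mm

29.743 mm


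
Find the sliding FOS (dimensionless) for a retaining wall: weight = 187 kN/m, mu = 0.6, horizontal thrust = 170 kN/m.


Resisting force = mu * W = 0.6 * 187 = 112.2 kN/m
FOS = Resisting / Driving = 112.2 / 170
= 0.66 (dimensionless)

0.66 (dimensionless)


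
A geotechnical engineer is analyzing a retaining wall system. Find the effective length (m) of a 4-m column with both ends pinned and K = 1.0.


L_eff = K * L
= 1.0 * 4
= 4.0 m

4.0 m


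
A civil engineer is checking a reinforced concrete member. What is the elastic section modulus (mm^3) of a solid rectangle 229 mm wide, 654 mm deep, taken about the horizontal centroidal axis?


S = b * h^2 / 6
= 229 * 654^2 / 6
= 229 * 427716 / 6
= 16324494.0 mm^3

16324494.0 mm^3


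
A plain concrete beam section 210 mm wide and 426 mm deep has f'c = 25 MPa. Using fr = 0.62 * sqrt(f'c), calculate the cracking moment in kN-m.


fr = 0.62 * sqrt(25) = 0.62 * 5.0 = 3.1 MPa
I = 210 * 426^3 / 12 = 1352903580.0 mm^4
y_t = 213.0 mm
M_cr = fr * I / y_t = 3.1 * 1352903580.0 / 213.0 N-mm
= 19.6901 kN-m

19.6901 kN-m


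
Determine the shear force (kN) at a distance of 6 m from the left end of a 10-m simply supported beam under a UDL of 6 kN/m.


R_A = w * L / 2 = 6 * 10 / 2 = 30.0 kN
V(x) = R_A - w * x = 30.0 - 6 * 6
= -6.0 kN

-6.0 kN


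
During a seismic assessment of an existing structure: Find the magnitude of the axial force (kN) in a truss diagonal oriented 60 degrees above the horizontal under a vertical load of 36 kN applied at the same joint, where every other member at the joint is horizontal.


At the joint, only the diagonal has a vertical component, so vertical equilibrium gives:
F * sin(60) = 36
F = 36 / sin(60)
= 36 / 0.866025
= 41.57 kN

41.57 kN


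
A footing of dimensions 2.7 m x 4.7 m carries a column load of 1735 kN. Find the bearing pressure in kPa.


A = 2.7 * 4.7 = 12.69 m^2
q = P / A = 1735 / 12.69
= 136.7218 kPa

136.7218 kPa


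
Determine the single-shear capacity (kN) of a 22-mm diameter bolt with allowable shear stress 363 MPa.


A = pi * d^2 / 4 = pi * 22^2 / 4 = 380.1327 mm^2
V = f_v * A / 1000 = 363 * 380.1327 / 1000
= 137.9882 kN

137.9882 kN


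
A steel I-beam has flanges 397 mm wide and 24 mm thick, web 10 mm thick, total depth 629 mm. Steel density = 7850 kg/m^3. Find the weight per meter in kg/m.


A_flanges = 2 * 397 * 24 = 19056 mm^2
A_web = (629 - 2 * 24) * 10 = 5810 mm^2
A_total = 19056 + 5810 = 24866 mm^2 = 0.024866 m^2
Weight = rho * A = 7850 * 0.024866 = 195.1981 kg/m

195.1981 kg/m


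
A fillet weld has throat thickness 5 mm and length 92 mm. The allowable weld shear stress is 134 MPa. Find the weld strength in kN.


Strength = throat * length * allowable stress
= 5 * 92 * 134 N
= 61640 N
= 61.64 kN

61.64 kN


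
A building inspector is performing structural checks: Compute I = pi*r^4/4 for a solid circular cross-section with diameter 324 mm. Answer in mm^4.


r = d / 2 = 324 / 2 = 162.0 mm
I = pi * r^4 / 4 = pi * 162.0^4 / 4
= 540941049.82 mm^4

540941049.82 mm^4


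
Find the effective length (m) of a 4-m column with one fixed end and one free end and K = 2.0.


L_eff = K * L
= 2.0 * 4
= 8.0 m

8.0 m


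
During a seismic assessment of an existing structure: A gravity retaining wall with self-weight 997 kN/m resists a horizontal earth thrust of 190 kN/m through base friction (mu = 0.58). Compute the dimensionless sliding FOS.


Resisting force = mu * W = 0.58 * 997 = 578.26 kN/m
FOS = Resisting / Driving = 578.26 / 190
= 3.0435 (dimensionless)

3.0435 (dimensionless)


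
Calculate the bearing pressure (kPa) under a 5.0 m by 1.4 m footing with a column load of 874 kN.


A = 5.0 * 1.4 = 7.0 m^2
q = P / A = 874 / 7.0
= 124.8571 kPa

124.8571 kPa


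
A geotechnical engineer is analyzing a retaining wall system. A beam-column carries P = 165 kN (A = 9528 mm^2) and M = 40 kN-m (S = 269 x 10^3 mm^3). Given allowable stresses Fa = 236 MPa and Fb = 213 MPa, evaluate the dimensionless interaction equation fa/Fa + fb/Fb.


f_a = P / A = 165000.0 / 9528 = 17.3174 MPa
f_b = M / S = 40000000.0 / 269000.0 = 148.6989 MPa
Ratio = f_a / Fa + f_b / Fb
= 17.3174 / 236 + 148.6989 / 213
= 0.7715 (dimensionless)

0.7715 (dimensionless)


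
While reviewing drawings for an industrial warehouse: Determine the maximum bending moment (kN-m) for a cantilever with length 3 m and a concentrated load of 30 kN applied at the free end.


For a cantilever with a point load at the free end:
M_max = P * L = 30 * 3 = 90 kN-m

90 kN-m


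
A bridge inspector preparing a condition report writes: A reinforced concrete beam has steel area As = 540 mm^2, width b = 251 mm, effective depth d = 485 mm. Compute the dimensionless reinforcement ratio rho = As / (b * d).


rho = As / (b * d)
= 540 / (251 * 485)
= 540 / 121735
= 0.004436 (dimensionless)

0.004436 (dimensionless)


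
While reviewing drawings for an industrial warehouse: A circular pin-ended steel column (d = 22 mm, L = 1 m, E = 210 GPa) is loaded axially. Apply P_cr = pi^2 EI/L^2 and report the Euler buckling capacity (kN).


I = pi * d^4 / 64 = 11499.01 mm^4
L = 1000.0 mm
P_cr = pi^2 * E * I / L^2
= 9.8696 * 210000.0 * 11499.01 / 1000.0^2
= 23833.05 N = 23.8331 kN

23.8331 kN


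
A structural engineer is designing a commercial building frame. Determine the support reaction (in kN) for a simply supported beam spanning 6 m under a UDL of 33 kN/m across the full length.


Total load = w * L = 33 * 6 = 198 kN
By symmetry, each reaction R = total / 2 = 198 / 2 = 99.0 kN

99.0 kN


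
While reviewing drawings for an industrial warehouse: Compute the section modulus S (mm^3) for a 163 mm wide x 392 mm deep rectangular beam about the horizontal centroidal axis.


S = b * h^2 / 6
= 163 * 392^2 / 6
= 163 * 153664 / 6
= 4174538.67 mm^3

4174538.67 mm^3


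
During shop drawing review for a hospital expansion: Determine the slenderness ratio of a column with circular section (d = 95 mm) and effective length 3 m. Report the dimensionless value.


Radius of gyration r = d / 4 = 95 / 4 = 23.75 mm
L_eff = 3000.0 mm
Slenderness ratio = L / r = 3000.0 / 23.75 = 126.32 (dimensionless)

126.32 (dimensionless)


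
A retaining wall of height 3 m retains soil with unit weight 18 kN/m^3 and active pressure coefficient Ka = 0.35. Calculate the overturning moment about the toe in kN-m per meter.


Pa = 0.5 * Ka * gamma * H^2
= 0.5 * 0.35 * 18 * 3^2
= 28.35 kN/m
Arm = H / 3 = 3 / 3 = 1.0 m
Mo = Pa * arm = Pa * H / 3 = 28.35 * 3 / 3 = 28.35 kN-m/m

28.35 kN-m/m


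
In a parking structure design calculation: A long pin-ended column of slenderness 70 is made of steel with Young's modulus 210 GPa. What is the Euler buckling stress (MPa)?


sigma_cr = pi^2 * E / lambda^2
= 9.8696 * 210000.0 / 70^2
= 9.8696 * 210000.0 / 4900
= 422.983 MPa

422.983 MPa


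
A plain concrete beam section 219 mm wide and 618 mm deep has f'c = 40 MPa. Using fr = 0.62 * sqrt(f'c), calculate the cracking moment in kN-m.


fr = 0.62 * sqrt(40) = 0.62 * 6.3246 = 3.9212 MPa
I = 219 * 618^3 / 12 = 4307529834.0 mm^4
y_t = 309.0 mm
M_cr = fr * I / y_t = 3.9212 * 4307529834.0 / 309.0 N-mm
= 54.6628 kN-m

54.6628 kN-m


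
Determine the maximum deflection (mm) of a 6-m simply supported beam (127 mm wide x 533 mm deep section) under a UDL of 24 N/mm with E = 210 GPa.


I = 127 * 533^3 / 12 = 1602522374.92 mm^4
L = 6000.0 mm, w = 24 N/mm, E = 210000.0 MPa
delta = 5 * w * L^4 / (384 * E * I)
= 5 * 24 * 6000.0^4 / (384 * 210000.0 * 1602522374.92)
= 1.2035 mm

1.2035 mm


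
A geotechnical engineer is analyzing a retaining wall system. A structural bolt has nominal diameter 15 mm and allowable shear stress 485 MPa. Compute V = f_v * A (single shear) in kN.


A = pi * d^2 / 4 = pi * 15^2 / 4 = 176.7146 mm^2
V = f_v * A / 1000 = 485 * 176.7146 / 1000
= 85.7066 kN

85.7066 kN


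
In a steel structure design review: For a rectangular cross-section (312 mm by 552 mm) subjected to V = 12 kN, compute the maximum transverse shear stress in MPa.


A = b * h = 312 * 552 = 172224 mm^2
V = 12 kN = 12000.0 N
tau_max = 1.5 * V / A = 1.5 * 12000.0 / 172224
= 0.1045 MPa

0.1045 MPa


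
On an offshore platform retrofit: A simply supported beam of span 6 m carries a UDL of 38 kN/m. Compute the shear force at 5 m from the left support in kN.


R_A = w * L / 2 = 38 * 6 / 2 = 114.0 kN
V(x) = R_A - w * x = 114.0 - 38 * 5
= -76.0 kN

-76.0 kN


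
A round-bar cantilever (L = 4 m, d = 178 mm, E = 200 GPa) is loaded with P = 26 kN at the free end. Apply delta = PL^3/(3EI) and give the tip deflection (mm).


I = pi * d^4 / 64 = pi * 178^4 / 64 = 49277640.85 mm^4
L = 4000.0 mm, P = 26000.0 N, E = 200000.0 MPa
delta = P * L^3 / (3 * E * I)
= 26000.0 * 4000.0^3 / (3 * 200000.0 * 49277640.85)
= 56.2798 mm

56.2798 mm


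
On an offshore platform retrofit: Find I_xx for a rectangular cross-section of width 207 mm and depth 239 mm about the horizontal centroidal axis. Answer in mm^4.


I = b * h^3 / 12
= 207 * 239^3 / 12
= 207 * 13651919 / 12
= 235495602.75 mm^4

235495602.75 mm^4


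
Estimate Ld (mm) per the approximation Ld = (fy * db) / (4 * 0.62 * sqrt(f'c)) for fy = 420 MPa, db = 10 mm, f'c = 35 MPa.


Ld = (fy * db) / (4 * 0.62 * sqrt(f'c))
= (420 * 10) / (4 * 0.62 * sqrt(35))
= 4200 / 14.6719
= 286.26 mm

286.26 mm


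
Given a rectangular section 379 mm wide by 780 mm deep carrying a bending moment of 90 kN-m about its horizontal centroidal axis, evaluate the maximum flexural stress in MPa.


I = b * h^3 / 12 = 379 * 780^3 / 12 = 14987934000.0 mm^4
y = h / 2 = 780 / 2 = 390.0 mm
M = 90 kN-m = 90000000.0 N-mm
sigma = M * y / I = 90000000.0 * 390.0 / 14987934000.0
= 2.34 MPa

2.34 MPa


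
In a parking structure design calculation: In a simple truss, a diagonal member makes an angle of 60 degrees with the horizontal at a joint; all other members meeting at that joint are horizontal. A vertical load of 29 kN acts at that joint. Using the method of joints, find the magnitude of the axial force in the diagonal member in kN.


At the joint, only the diagonal has a vertical component, so vertical equilibrium gives:
F * sin(60) = 29
F = 29 / sin(60)
= 29 / 0.866025
= 33.49 kN

33.49 kN


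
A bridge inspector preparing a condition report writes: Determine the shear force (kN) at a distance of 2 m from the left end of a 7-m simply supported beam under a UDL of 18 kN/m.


R_A = w * L / 2 = 18 * 7 / 2 = 63.0 kN
V(x) = R_A - w * x = 63.0 - 18 * 2
= 27.0 kN

27.0 kN


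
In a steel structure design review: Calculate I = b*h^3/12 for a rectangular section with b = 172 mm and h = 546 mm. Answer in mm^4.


I = b * h^3 / 12
= 172 * 546^3 / 12
= 172 * 162771336 / 12
= 2333055816.0 mm^4

2333055816.0 mm^4


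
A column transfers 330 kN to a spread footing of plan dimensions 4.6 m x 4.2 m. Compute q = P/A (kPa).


A = 4.6 * 4.2 = 19.32 m^2
q = P / A = 330 / 19.32
= 17.0807 kPa

17.0807 kPa


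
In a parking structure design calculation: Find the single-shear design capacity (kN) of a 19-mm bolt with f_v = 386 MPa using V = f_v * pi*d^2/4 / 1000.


A = pi * d^2 / 4 = pi * 19^2 / 4 = 283.5287 mm^2
V = f_v * A / 1000 = 386 * 283.5287 / 1000
= 109.4421 kN

109.4421 kN


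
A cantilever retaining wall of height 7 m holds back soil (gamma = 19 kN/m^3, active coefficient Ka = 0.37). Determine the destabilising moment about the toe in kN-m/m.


Pa = 0.5 * Ka * gamma * H^2
= 0.5 * 0.37 * 19 * 7^2
= 172.235 kN/m
Arm = H / 3 = 7 / 3 = 2.3333 m
Mo = Pa * arm = Pa * H / 3 = 172.235 * 7 / 3 = 401.8817 kN-m/m

401.8817 kN-m/m


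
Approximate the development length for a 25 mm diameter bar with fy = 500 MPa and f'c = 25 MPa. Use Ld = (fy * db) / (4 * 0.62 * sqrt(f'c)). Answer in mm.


Ld = (fy * db) / (4 * 0.62 * sqrt(f'c))
= (500 * 25) / (4 * 0.62 * sqrt(25))
= 12500 / 12.4
= 1008.06 mm

1008.06 mm


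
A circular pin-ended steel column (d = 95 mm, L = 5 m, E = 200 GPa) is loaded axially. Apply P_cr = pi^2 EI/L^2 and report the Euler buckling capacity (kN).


I = pi * d^4 / 64 = 3998198.21 mm^4
L = 5000.0 mm
P_cr = pi^2 * E * I / L^2
= 9.8696 * 200000.0 * 3998198.21 / 5000.0^2
= 315685.08 N = 315.6851 kN

315.6851 kN


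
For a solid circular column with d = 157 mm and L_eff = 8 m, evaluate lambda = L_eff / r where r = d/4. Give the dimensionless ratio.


Radius of gyration r = d / 4 = 157 / 4 = 39.25 mm
L_eff = 8000.0 mm
Slenderness ratio = L / r = 8000.0 / 39.25 = 203.82 (dimensionless)

203.82 (dimensionless)


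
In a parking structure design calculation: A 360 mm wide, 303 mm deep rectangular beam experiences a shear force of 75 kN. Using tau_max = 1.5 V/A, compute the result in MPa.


A = b * h = 360 * 303 = 109080 mm^2
V = 75 kN = 75000.0 N
tau_max = 1.5 * V / A = 1.5 * 75000.0 / 109080
= 1.0314 MPa

1.0314 MPa


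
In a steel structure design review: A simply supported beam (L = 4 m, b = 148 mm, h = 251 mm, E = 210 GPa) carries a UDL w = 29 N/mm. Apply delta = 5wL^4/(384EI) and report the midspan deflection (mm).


I = 148 * 251^3 / 12 = 195030095.67 mm^4
L = 4000.0 mm, w = 29 N/mm, E = 210000.0 MPa
delta = 5 * w * L^4 / (384 * E * I)
= 5 * 29 * 4000.0^4 / (384 * 210000.0 * 195030095.67)
= 2.3602 mm

2.3602 mm


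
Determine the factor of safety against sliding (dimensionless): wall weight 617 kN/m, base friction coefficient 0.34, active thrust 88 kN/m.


Resisting force = mu * W = 0.34 * 617 = 209.78 kN/m
FOS = Resisting / Driving = 209.78 / 88
= 2.3839 (dimensionless)

2.3839 (dimensionless)


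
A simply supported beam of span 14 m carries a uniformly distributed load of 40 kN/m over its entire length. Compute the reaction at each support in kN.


Total load = w * L = 40 * 14 = 560 kN
By symmetry, each reaction R = total / 2 = 560 / 2 = 280.0 kN

280.0 kN


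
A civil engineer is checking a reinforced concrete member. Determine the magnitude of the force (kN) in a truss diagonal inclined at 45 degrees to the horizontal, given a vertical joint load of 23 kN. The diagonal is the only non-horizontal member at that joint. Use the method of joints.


At the joint, only the diagonal has a vertical component, so vertical equilibrium gives:
F * sin(45) = 23
F = 23 / sin(45)
= 23 / 0.707107
= 32.53 kN

32.53 kN


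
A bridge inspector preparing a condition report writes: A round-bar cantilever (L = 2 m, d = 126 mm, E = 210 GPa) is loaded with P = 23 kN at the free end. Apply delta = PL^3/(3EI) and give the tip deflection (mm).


I = pi * d^4 / 64 = pi * 126^4 / 64 = 12372346.64 mm^4
L = 2000.0 mm, P = 23000.0 N, E = 210000.0 MPa
delta = P * L^3 / (3 * E * I)
= 23000.0 * 2000.0^3 / (3 * 210000.0 * 12372346.64)
= 23.6062 mm

23.6062 mm


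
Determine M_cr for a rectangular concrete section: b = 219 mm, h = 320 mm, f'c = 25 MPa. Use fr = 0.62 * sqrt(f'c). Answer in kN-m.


fr = 0.62 * sqrt(25) = 0.62 * 5.0 = 3.1 MPa
I = 219 * 320^3 / 12 = 598016000.0 mm^4
y_t = 160.0 mm
M_cr = fr * I / y_t = 3.1 * 598016000.0 / 160.0 N-mm
= 11.5866 kN-m

11.5866 kN-m


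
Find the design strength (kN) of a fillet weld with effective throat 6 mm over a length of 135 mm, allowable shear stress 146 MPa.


Strength = throat * length * allowable stress
= 6 * 135 * 146 N
= 118260 N
= 118.26 kN

118.26 kN


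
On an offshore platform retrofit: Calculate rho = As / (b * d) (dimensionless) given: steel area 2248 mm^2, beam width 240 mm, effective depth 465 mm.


rho = As / (b * d)
= 2248 / (240 * 465)
= 2248 / 111600
= 0.020143 (dimensionless)

0.020143 (dimensionless)


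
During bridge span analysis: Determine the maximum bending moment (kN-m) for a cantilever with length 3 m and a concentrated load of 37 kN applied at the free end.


For a cantilever with a point load at the free end:
M_max = P * L = 37 * 3 = 111 kN-m

111 kN-m


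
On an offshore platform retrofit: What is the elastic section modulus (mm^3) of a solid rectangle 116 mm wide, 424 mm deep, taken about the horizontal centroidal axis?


S = b * h^2 / 6
= 116 * 424^2 / 6
= 116 * 179776 / 6
= 3475669.33 mm^3

3475669.33 mm^3


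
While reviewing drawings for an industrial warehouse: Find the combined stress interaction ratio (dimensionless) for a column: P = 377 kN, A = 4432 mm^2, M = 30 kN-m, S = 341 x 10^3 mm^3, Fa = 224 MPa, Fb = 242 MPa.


f_a = P / A = 377000.0 / 4432 = 85.0632 MPa
f_b = M / S = 30000000.0 / 341000.0 = 87.9765 MPa
Ratio = f_a / Fa + f_b / Fb
= 85.0632 / 224 + 87.9765 / 242
= 0.7433 (dimensionless)

0.7433 (dimensionless)
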